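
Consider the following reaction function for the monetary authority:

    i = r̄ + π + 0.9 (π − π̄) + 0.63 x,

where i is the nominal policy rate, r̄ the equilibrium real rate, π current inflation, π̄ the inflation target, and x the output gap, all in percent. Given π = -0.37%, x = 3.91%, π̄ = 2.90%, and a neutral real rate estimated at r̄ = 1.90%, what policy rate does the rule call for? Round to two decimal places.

1.05%

i = 1.90 + (-0.37) + 0.9 × (-0.37 − 2.90) + 0.63 × 3.91
   = 1.90 − 0.37 − 2.943 + 2.4633 = 1.05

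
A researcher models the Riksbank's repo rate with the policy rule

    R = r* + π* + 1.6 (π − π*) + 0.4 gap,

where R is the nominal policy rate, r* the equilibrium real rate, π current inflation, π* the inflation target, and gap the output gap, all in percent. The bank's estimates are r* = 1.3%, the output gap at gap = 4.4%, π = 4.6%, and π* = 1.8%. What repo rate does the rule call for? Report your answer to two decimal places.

R = 1.3 + 1.8 + 1.6 × (4.6 − 1.8) + 0.4 × 4.4
   = 1.3 + 1.8 + 4.48 + 1.76 = 9.34

9.34%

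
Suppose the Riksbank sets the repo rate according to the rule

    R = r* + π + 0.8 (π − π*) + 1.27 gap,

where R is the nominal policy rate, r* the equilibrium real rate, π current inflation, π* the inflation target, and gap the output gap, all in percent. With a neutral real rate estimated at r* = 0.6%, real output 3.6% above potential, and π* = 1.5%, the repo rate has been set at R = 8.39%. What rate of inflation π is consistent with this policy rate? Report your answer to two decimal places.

2.45%

Output 3.6% above potential → gap = 3.6.
Collecting π: R = r* + (1 + 0.8) π − 0.8 π* + 1.27 gap
1.8 π = 8.39 − 0.6 + 0.8 × 1.5 − 1.27 × 3.6 = 4.418
π = 4.418 / 1.8 = 2.45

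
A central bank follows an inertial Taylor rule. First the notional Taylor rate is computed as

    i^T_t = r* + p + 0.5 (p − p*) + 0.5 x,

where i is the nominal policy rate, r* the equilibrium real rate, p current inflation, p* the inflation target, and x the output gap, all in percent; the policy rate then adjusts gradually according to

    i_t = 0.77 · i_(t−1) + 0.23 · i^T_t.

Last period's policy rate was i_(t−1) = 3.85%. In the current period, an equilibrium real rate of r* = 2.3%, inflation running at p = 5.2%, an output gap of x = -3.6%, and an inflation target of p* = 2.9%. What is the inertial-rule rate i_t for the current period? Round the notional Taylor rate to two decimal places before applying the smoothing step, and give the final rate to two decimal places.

4.54%

i^T_t = 2.3 + 5.2 + 0.5 × (5.2 − 2.9) + 0.5 × (-3.6)
   = 2.3 + 5.2 + 1.15 − 1.8 = 6.85
i_t = 0.77 × 3.85 + 0.23 × 6.85 = 2.9645 + 1.5755 = 4.54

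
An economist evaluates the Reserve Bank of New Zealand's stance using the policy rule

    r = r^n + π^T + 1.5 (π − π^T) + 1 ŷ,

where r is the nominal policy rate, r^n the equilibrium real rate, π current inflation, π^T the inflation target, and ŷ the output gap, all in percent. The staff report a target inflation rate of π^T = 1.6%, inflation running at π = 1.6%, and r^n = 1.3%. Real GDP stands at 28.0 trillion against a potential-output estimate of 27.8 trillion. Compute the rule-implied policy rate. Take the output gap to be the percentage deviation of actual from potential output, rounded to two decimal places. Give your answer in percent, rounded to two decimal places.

3.62%

Output gap = 100 × (28.0 − 27.8) / 27.8 = 0.72%.
r = 1.30 + 1.60 + 1.5 × (1.60 − 1.60) + 1 × 0.72
   = 1.30 + 1.6 + 0 + 0.72 = 3.62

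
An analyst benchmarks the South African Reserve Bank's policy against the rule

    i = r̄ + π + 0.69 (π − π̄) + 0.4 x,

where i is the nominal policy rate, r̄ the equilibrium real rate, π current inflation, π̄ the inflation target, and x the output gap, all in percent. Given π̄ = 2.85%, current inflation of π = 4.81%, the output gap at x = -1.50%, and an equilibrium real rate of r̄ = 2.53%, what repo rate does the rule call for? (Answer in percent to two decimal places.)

8.09%

i = 2.53 + 4.81 + 0.69 × (4.81 − 2.85) + 0.4 × (-1.50)
   = 2.53 + 4.81 + 1.3524 − 0.6 = 8.09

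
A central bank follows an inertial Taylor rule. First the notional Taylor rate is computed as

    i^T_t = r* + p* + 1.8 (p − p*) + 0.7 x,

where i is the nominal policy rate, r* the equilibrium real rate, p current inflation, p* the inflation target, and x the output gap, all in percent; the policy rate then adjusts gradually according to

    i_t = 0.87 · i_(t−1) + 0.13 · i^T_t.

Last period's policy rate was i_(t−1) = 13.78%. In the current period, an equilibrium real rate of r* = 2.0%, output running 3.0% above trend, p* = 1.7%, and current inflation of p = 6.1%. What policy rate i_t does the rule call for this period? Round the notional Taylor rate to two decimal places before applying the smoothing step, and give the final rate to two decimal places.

Output 3.0% above potential → x = 3.0.
i^T_t = 2.0 + 1.7 + 1.8 × (6.1 − 1.7) + 0.7 × 3.0
   = 2.0 + 1.7 + 7.92 + 2.1 = 13.72
i_t = 0.87 × 13.78 + 0.13 × 13.72 = 11.9886 + 1.7836 = 13.77

13.77%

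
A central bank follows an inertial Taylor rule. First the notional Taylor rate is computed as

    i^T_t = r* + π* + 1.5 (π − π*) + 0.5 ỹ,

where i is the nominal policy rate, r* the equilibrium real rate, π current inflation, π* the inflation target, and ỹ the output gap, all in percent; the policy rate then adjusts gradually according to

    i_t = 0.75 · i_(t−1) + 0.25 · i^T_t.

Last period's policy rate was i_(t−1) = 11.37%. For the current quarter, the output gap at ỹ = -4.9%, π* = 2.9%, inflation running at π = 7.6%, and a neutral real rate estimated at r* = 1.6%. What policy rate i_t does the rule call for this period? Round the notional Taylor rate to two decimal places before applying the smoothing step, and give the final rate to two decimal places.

i^T_t = 1.6 + 2.9 + 1.5 × (7.6 − 2.9) + 0.5 × (-4.9)
   = 1.6 + 2.9 + 7.05 − 2.45 = 9.10
i_t = 0.75 × 11.37 + 0.25 × 9.10 = 8.5275 + 2.275 = 10.80

10.80%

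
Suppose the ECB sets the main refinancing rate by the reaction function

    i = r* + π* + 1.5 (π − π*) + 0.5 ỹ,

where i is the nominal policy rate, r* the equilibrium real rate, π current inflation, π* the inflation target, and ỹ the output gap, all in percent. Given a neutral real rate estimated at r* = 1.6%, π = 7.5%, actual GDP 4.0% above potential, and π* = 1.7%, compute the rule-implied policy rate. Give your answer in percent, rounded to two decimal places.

14.00%

Output 4.0% above potential → ỹ = 4.0.
i = 1.6 + 1.7 + 1.5 × (7.5 − 1.7) + 0.5 × 4.0
   = 1.6 + 1.7 + 8.7 + 2 = 14.00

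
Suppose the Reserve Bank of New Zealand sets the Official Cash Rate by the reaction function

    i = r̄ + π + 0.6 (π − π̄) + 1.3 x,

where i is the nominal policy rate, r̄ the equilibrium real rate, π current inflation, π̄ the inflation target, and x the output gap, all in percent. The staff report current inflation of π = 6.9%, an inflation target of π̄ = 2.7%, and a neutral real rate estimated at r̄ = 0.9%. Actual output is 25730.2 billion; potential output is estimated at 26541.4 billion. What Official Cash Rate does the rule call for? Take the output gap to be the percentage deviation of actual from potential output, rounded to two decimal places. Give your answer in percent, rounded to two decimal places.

6.34%

Output gap = 100 × (25730.2 − 26541.4) / 26541.4 = -3.06%.
i = 0.90 + 6.90 + 0.6 × (6.90 − 2.70) + 1.3 × (-3.06)
   = 0.90 + 6.9 + 2.52 − 3.978 = 6.34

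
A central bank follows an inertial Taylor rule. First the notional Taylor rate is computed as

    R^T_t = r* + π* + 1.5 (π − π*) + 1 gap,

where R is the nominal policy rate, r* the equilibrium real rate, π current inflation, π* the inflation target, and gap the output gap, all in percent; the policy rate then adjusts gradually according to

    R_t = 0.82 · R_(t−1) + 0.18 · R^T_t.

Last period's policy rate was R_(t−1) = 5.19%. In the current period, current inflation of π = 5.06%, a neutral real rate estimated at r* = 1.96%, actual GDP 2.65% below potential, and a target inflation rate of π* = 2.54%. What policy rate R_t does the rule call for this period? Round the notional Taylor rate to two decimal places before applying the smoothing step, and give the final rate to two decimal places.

Output 2.65% below potential → gap = -2.65.
R^T_t = 1.96 + 2.54 + 1.5 × (5.06 − 2.54) + 1 × (-2.65)
   = 1.96 + 2.54 + 3.78 − 2.65 = 5.63
R_t = 0.82 × 5.19 + 0.18 × 5.63 = 4.2558 + 1.0134 = 5.27

5.27%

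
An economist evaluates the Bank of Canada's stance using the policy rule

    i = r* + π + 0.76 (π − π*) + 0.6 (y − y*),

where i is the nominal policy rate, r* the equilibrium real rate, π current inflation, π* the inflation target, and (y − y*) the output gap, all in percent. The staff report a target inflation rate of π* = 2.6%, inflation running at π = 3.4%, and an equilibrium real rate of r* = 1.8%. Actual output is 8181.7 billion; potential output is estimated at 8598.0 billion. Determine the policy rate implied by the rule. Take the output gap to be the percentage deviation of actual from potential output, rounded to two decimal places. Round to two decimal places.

2.90%

Output gap = 100 × (8181.7 − 8598.0) / 8598.0 = -4.84%.
i = 1.80 + 3.40 + 0.76 × (3.40 − 2.60) + 0.6 × (-4.84)
   = 1.80 + 3.4 + 0.608 − 2.904 = 2.90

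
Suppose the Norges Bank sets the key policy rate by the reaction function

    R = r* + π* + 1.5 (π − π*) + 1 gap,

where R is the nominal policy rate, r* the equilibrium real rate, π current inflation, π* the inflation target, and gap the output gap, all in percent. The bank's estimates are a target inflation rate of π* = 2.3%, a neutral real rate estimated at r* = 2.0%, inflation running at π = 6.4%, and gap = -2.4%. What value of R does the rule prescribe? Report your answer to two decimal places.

R = 2.0 + 2.3 + 1.5 × (6.4 − 2.3) + 1 × (-2.4)
   = 2.0 + 2.3 + 6.15 − 2.4 = 8.05

8.05%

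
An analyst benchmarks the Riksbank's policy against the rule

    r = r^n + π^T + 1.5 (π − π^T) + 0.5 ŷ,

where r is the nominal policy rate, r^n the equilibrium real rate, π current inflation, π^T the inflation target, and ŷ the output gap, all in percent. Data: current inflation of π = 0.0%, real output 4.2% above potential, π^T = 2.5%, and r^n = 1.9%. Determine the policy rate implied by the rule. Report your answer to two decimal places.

2.75%

Output 4.2% above potential → ŷ = 4.2.
r = 1.9 + 2.5 + 1.5 × (0.0 − 2.5) + 0.5 × 4.2
   = 1.9 + 2.5 − 3.75 + 2.1 = 2.75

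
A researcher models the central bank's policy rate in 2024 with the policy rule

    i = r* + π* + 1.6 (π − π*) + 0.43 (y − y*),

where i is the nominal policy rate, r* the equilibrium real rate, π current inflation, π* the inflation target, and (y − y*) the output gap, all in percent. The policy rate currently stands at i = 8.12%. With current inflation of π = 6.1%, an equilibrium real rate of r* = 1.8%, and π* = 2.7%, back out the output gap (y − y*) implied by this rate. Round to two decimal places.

-4.23%

0.43 (y − y*) = 8.12 − 1.8 − 2.7 − 1.6 × (6.1 − 2.7) = -1.82
(y − y*) = -1.82 / 0.43 = -4.23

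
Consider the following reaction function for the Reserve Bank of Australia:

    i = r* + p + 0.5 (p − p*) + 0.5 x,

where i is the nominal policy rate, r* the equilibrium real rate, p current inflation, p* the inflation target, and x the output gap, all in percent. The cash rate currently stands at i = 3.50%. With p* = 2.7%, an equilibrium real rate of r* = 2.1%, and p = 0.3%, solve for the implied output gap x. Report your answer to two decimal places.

0.5 x = 3.50 − 2.1 − 0.3 − 0.5 × (0.3 − 2.7) = 2.3
x = 2.3 / 0.5 = 4.60

4.60%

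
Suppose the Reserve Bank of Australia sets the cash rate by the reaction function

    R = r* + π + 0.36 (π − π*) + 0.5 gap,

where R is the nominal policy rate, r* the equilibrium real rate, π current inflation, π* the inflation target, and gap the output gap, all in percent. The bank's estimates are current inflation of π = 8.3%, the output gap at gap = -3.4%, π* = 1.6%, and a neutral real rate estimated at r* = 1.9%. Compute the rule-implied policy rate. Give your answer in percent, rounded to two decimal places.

10.91%

R = 1.9 + 8.3 + 0.36 × (8.3 − 1.6) + 0.5 × (-3.4)
   = 1.9 + 8.3 + 2.412 − 1.7 = 10.91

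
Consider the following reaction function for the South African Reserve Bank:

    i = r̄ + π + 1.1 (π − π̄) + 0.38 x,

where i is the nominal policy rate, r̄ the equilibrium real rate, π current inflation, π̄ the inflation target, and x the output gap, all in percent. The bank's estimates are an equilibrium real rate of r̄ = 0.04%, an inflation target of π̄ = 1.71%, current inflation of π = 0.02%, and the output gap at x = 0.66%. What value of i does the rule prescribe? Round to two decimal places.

-1.55%

i = 0.04 + 0.02 + 1.1 × (0.02 − 1.71) + 0.38 × 0.66
   = 0.04 + 0.02 − 1.859 + 0.2508 = -1.55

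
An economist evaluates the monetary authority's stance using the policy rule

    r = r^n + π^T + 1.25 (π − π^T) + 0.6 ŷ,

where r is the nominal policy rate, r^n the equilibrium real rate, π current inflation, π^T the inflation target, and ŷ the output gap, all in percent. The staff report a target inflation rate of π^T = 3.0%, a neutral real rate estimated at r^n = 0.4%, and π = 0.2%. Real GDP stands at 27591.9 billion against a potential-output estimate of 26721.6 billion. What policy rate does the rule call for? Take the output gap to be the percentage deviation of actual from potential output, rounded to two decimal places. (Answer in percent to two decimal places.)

Output gap = 100 × (27591.9 − 26721.6) / 26721.6 = 3.26%.
r = 0.40 + 3.00 + 1.25 × (0.20 − 3.00) + 0.6 × 3.26
   = 0.40 + 3 − 3.5 + 1.956 = 1.86

1.86%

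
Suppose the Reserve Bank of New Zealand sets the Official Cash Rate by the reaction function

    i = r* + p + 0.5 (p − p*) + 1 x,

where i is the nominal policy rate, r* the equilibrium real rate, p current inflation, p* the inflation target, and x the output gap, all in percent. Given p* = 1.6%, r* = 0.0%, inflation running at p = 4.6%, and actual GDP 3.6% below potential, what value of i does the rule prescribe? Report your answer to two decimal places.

2.50%

Output 3.6% below potential → x = -3.6.
i = 0.0 + 4.6 + 0.5 × (4.6 − 1.6) + 1 × (-3.6)
   = 0.0 + 4.6 + 1.5 − 3.6 = 2.50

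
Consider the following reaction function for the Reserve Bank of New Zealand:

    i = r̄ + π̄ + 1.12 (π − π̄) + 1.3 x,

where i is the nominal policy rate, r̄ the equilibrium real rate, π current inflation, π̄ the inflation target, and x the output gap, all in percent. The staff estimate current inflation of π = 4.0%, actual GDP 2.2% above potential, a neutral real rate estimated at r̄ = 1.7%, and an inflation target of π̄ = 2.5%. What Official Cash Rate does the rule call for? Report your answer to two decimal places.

8.74%

Output 2.2% above potential → x = 2.2.
i = 1.7 + 2.5 + 1.12 × (4.0 − 2.5) + 1.3 × 2.2
   = 1.7 + 2.5 + 1.68 + 2.86 = 8.74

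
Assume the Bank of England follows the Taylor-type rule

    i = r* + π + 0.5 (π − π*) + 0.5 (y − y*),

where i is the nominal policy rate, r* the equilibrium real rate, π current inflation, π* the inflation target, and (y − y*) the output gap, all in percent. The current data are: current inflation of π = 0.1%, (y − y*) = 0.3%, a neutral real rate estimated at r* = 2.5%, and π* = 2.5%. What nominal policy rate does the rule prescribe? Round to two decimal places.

i = 2.5 + 0.1 + 0.5 × (0.1 − 2.5) + 0.5 × 0.3
   = 2.5 + 0.1 − 1.2 + 0.15 = 1.55

1.55%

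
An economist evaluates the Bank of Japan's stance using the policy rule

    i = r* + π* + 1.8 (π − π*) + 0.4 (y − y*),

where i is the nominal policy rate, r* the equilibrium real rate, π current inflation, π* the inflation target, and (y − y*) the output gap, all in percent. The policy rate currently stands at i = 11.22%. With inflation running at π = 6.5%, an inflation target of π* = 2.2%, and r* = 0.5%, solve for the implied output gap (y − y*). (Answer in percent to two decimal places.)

0.4 (y − y*) = 11.22 − 0.5 − 2.2 − 1.8 × (6.5 − 2.2) = 0.78
(y − y*) = 0.78 / 0.4 = 1.95

1.95%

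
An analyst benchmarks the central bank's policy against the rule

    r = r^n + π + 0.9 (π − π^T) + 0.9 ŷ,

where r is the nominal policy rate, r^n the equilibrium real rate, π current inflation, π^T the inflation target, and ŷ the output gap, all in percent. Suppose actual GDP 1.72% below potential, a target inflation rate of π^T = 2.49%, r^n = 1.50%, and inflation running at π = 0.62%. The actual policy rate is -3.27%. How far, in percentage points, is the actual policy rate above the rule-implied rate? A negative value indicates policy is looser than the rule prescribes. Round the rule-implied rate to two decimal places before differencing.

-2.16 pp

Output 1.72% below potential → ŷ = -1.72.
r = 1.50 + 0.62 + 0.9 × (0.62 − 2.49) + 0.9 × (-1.72)
   = 1.50 + 0.62 − 1.683 − 1.548 = -1.11
Deviation = -3.27 − (-1.11) = -2.16 pp.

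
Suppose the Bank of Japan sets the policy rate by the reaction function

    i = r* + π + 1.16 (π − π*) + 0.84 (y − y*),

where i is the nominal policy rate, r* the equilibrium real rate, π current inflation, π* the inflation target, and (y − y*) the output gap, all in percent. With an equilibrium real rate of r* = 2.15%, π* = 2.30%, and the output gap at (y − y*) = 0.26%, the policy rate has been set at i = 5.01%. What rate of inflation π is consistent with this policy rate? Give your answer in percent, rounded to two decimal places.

Collecting π: i = r* + (1 + 1.16) π − 1.16 π* + 0.84 (y − y*)
2.16 π = 5.01 − 2.15 + 1.16 × 2.30 − 0.84 × 0.26 = 5.3096
π = 5.3096 / 2.16 = 2.46

2.46%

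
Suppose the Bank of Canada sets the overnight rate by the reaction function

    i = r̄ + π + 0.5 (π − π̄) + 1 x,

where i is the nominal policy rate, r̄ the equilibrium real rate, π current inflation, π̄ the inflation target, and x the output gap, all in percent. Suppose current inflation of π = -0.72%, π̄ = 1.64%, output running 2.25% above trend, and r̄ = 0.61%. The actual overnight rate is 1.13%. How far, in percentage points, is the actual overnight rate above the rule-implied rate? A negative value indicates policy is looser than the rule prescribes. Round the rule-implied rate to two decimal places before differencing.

0.17 pp

Output 2.25% above potential → x = 2.25.
i = 0.61 + (-0.72) + 0.5 × (-0.72 − 1.64) + 1 × 2.25
   = 0.61 − 0.72 − 1.18 + 2.25 = 0.96
Deviation = 1.13 − 0.96 = 0.17 pp.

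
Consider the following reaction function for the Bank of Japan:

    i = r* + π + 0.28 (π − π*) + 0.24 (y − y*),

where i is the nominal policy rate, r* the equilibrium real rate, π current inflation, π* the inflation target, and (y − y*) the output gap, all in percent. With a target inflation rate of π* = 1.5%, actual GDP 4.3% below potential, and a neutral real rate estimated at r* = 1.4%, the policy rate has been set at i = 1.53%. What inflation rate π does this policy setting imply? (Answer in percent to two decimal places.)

Output 4.3% below potential → (y − y*) = -4.3.
Collecting π: i = r* + (1 + 0.28) π − 0.28 π* + 0.24 (y − y*)
1.28 π = 1.53 − 1.4 + 0.28 × 1.5 − 0.24 × (-4.3) = 1.582
π = 1.582 / 1.28 = 1.24

1.24%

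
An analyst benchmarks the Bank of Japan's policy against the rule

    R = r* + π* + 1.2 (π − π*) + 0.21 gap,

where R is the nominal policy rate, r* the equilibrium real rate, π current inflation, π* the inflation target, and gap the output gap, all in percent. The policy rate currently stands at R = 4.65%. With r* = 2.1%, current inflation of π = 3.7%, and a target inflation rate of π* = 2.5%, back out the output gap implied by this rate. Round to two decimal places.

-6.62%

0.21 gap = 4.65 − 2.1 − 2.5 − 1.2 × (3.7 − 2.5) = -1.39
gap = -1.39 / 0.21 = -6.62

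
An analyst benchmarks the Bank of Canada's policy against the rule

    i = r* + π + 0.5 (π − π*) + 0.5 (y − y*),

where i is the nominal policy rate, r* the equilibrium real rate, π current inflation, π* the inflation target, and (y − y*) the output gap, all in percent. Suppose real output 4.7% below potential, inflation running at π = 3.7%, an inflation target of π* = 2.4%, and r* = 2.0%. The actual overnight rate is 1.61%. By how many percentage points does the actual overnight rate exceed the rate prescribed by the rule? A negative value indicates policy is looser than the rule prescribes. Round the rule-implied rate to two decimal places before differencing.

-2.39 pp

Output 4.7% below potential → (y − y*) = -4.7.
i = 2.0 + 3.7 + 0.5 × (3.7 − 2.4) + 0.5 × (-4.7)
   = 2.0 + 3.7 + 0.65 − 2.35 = 4.00
Deviation = 1.61 − 4.00 = -2.39 pp.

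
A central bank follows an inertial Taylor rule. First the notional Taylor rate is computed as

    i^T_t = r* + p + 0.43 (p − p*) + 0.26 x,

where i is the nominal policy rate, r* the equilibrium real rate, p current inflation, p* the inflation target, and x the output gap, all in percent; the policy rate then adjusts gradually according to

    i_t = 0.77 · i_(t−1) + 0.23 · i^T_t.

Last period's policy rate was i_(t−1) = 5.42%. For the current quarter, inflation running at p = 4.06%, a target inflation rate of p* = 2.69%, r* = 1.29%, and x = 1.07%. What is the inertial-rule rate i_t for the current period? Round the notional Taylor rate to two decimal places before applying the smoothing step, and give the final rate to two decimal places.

5.60%

i^T_t = 1.29 + 4.06 + 0.43 × (4.06 − 2.69) + 0.26 × 1.07
   = 1.29 + 4.06 + 0.5891 + 0.2782 = 6.22
i_t = 0.77 × 5.42 + 0.23 × 6.22 = 4.1734 + 1.4306 = 5.60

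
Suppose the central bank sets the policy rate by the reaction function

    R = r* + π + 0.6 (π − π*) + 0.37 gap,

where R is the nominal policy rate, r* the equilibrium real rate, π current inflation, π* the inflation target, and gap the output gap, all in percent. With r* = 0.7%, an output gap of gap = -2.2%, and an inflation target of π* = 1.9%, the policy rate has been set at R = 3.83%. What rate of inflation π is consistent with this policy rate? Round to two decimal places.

3.18%

Collecting π: R = r* + (1 + 0.6) π − 0.6 π* + 0.37 gap
1.6 π = 3.83 − 0.7 + 0.6 × 1.9 − 0.37 × (-2.2) = 5.084
π = 5.084 / 1.6 = 3.18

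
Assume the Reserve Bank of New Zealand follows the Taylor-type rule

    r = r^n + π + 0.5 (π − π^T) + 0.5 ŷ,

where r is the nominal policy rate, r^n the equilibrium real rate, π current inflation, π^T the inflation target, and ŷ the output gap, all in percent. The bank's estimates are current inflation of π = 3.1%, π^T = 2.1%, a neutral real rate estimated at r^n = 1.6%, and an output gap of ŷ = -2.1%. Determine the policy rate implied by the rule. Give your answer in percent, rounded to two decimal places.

r = 1.6 + 3.1 + 0.5 × (3.1 − 2.1) + 0.5 × (-2.1)
   = 1.6 + 3.1 + 0.5 − 1.05 = 4.15

4.15%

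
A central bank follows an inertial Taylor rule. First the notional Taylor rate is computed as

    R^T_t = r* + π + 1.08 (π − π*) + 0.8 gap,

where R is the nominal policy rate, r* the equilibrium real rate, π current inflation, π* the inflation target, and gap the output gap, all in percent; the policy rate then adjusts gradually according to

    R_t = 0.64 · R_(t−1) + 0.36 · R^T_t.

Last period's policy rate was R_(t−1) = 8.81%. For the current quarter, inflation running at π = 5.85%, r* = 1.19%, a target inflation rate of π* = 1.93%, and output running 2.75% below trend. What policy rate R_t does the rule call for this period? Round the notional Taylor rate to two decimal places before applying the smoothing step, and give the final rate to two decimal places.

Output 2.75% below potential → gap = -2.75.
R^T_t = 1.19 + 5.85 + 1.08 × (5.85 − 1.93) + 0.8 × (-2.75)
   = 1.19 + 5.85 + 4.2336 − 2.2 = 9.07
R_t = 0.64 × 8.81 + 0.36 × 9.07 = 5.6384 + 3.2652 = 8.90

8.90%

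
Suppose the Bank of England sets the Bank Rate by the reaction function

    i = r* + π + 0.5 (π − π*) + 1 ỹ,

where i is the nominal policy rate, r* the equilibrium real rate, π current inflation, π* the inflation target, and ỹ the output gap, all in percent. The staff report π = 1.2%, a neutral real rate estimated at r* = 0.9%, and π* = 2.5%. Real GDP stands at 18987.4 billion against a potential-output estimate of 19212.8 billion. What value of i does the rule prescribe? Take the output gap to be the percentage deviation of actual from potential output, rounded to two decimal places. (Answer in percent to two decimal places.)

0.28%

Output gap = 100 × (18987.4 − 19212.8) / 19212.8 = -1.17%.
i = 0.90 + 1.20 + 0.5 × (1.20 − 2.50) + 1 × (-1.17)
   = 0.90 + 1.2 − 0.65 − 1.17 = 0.28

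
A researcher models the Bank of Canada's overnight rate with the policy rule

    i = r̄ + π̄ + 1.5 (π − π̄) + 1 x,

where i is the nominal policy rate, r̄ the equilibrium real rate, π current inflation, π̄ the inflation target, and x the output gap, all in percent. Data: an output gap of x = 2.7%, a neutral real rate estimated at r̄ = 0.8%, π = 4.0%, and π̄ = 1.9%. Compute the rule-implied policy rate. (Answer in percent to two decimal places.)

i = 0.8 + 1.9 + 1.5 × (4.0 − 1.9) + 1 × 2.7
   = 0.8 + 1.9 + 3.15 + 2.7 = 8.55

8.55%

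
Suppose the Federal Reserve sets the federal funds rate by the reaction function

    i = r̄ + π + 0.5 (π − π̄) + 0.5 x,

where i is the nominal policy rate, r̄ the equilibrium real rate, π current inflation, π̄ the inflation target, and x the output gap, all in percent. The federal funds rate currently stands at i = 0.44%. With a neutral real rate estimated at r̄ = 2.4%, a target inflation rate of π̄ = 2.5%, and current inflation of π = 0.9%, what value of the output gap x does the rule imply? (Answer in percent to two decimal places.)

-4.12%

0.5 x = 0.44 − 2.4 − 0.9 − 0.5 × (0.9 − 2.5) = -2.06
x = -2.06 / 0.5 = -4.12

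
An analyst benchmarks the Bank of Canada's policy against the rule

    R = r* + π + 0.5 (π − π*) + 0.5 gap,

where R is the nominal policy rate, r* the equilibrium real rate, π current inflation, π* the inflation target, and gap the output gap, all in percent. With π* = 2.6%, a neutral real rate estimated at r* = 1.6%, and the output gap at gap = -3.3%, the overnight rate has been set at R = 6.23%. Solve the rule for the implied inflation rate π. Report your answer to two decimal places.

5.05%

Collecting π: R = r* + (1 + 0.5) π − 0.5 π* + 0.5 gap
1.5 π = 6.23 − 1.6 + 0.5 × 2.6 − 0.5 × (-3.3) = 7.58
π = 7.58 / 1.5 = 5.05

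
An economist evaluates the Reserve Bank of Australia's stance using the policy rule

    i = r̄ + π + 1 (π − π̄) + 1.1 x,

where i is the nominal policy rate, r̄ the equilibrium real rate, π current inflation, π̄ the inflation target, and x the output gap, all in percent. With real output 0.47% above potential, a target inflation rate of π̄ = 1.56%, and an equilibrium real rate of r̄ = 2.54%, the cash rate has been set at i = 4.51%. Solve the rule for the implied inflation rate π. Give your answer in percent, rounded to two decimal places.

Output 0.47% above potential → x = 0.47.
Collecting π: i = r̄ + (1 + 1) π − 1 π̄ + 1.1 x
2 π = 4.51 − 2.54 + 1 × 1.56 − 1.1 × 0.47 = 3.013
π = 3.013 / 2 = 1.51

1.51%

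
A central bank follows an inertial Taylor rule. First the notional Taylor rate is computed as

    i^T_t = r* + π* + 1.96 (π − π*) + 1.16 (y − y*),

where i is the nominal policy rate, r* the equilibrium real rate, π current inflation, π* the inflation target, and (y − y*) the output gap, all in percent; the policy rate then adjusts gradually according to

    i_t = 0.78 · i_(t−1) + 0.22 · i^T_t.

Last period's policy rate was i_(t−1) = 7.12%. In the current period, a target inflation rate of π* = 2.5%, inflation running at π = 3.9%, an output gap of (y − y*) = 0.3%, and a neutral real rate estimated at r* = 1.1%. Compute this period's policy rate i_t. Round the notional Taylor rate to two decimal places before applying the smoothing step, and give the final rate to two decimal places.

i^T_t = 1.1 + 2.5 + 1.96 × (3.9 − 2.5) + 1.16 × 0.3
   = 1.1 + 2.5 + 2.744 + 0.348 = 6.69
i_t = 0.78 × 7.12 + 0.22 × 6.69 = 5.5536 + 1.4718 = 7.03

7.03%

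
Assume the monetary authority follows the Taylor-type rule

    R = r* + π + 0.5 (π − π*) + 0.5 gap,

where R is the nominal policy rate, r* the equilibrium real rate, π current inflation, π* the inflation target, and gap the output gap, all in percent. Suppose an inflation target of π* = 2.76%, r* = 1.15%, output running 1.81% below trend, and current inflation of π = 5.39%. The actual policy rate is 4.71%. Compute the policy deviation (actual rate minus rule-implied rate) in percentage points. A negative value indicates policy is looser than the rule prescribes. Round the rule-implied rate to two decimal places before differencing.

Output 1.81% below potential → gap = -1.81.
R = 1.15 + 5.39 + 0.5 × (5.39 − 2.76) + 0.5 × (-1.81)
   = 1.15 + 5.39 + 1.315 − 0.905 = 6.95
Deviation = 4.71 − 6.95 = -2.24 pp.

-2.24 pp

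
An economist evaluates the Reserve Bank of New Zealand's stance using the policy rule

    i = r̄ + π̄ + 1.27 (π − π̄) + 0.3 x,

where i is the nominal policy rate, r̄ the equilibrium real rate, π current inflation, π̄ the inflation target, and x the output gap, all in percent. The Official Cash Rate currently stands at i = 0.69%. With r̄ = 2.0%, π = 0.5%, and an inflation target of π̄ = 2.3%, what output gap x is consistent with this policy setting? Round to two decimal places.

-4.41%

0.3 x = 0.69 − 2.0 − 2.3 − 1.27 × (0.5 − 2.3) = -1.324
x = -1.324 / 0.3 = -4.41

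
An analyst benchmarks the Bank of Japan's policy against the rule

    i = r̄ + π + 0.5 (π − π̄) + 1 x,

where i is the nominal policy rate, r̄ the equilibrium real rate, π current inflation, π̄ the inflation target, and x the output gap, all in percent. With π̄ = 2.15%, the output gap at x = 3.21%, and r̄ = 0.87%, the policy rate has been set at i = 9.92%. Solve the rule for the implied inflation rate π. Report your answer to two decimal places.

4.61%

Collecting π: i = r̄ + (1 + 0.5) π − 0.5 π̄ + 1 x
1.5 π = 9.92 − 0.87 + 0.5 × 2.15 − 1 × 3.21 = 6.915
π = 6.915 / 1.5 = 4.61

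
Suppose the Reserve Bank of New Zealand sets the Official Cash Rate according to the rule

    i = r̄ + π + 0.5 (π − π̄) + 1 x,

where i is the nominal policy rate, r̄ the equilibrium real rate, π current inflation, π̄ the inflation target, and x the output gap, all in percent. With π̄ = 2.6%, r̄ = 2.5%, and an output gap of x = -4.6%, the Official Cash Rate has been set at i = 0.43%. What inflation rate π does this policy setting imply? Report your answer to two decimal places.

2.55%

Collecting π: i = r̄ + (1 + 0.5) π − 0.5 π̄ + 1 x
1.5 π = 0.43 − 2.5 + 0.5 × 2.6 − 1 × (-4.6) = 3.83
π = 3.83 / 1.5 = 2.55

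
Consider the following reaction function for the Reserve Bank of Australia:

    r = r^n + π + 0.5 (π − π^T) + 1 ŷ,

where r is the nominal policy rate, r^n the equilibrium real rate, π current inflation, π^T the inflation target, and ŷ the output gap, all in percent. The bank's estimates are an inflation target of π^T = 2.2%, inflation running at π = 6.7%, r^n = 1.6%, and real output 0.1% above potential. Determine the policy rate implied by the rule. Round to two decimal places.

10.65%

Output 0.1% above potential → ŷ = 0.1.
r = 1.6 + 6.7 + 0.5 × (6.7 − 2.2) + 1 × 0.1
   = 1.6 + 6.7 + 2.25 + 0.1 = 10.65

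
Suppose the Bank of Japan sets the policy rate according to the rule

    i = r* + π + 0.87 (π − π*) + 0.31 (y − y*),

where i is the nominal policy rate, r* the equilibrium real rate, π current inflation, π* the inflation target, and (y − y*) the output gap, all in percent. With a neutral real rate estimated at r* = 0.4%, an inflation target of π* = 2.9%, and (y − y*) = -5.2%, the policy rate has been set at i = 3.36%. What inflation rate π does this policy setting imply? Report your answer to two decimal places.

Collecting π: i = r* + (1 + 0.87) π − 0.87 π* + 0.31 (y − y*)
1.87 π = 3.36 − 0.4 + 0.87 × 2.9 − 0.31 × (-5.2) = 7.095
π = 7.095 / 1.87 = 3.79

3.79%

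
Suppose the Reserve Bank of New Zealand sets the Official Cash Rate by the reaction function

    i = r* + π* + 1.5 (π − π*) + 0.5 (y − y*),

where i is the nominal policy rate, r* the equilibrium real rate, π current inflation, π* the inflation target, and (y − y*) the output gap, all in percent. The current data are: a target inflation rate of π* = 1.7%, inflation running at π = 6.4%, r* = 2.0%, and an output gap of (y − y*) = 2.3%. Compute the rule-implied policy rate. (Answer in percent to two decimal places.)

11.90%

i = 2.0 + 1.7 + 1.5 × (6.4 − 1.7) + 0.5 × 2.3
   = 2.0 + 1.7 + 7.05 + 1.15 = 11.90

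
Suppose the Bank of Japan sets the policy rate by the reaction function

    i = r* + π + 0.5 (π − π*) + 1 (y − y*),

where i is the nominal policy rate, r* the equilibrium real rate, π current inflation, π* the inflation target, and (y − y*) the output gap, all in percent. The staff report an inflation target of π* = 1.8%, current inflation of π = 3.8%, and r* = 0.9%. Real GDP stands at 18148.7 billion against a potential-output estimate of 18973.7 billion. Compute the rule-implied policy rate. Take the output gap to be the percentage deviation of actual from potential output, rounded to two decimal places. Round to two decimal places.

Output gap = 100 × (18148.7 − 18973.7) / 18973.7 = -4.35%.
i = 0.90 + 3.80 + 0.5 × (3.80 − 1.80) + 1 × (-4.35)
   = 0.90 + 3.8 + 1 − 4.35 = 1.35

1.35%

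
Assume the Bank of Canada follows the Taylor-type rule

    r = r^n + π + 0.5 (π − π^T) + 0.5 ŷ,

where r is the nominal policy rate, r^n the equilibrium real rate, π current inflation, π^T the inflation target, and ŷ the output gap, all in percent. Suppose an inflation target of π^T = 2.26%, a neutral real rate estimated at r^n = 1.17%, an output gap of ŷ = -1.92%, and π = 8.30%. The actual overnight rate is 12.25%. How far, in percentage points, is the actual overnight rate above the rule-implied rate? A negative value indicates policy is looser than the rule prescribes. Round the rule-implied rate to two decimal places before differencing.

r = 1.17 + 8.30 + 0.5 × (8.30 − 2.26) + 0.5 × (-1.92)
   = 1.17 + 8.3 + 3.02 − 0.96 = 11.53
Deviation = 12.25 − 11.53 = 0.72 pp.

0.72 pp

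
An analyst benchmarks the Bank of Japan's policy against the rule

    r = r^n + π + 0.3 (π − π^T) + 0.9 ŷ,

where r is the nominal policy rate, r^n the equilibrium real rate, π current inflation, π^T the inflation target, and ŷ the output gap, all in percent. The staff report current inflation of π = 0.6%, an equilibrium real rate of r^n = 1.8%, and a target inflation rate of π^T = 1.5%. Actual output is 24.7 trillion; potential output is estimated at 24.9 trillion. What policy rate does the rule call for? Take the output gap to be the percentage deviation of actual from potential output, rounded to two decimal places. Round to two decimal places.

1.41%

Output gap = 100 × (24.7 − 24.9) / 24.9 = -0.80%.
r = 1.80 + 0.60 + 0.3 × (0.60 − 1.50) + 0.9 × (-0.80)
   = 1.80 + 0.6 − 0.27 − 0.72 = 1.41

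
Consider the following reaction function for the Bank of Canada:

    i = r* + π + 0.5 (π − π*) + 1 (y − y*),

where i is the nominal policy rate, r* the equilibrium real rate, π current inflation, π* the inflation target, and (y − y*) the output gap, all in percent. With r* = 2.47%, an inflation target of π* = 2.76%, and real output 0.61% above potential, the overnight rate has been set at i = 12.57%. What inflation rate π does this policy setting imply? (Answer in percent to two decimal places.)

7.25%

Output 0.61% above potential → (y − y*) = 0.61.
Collecting π: i = r* + (1 + 0.5) π − 0.5 π* + 1 (y − y*)
1.5 π = 12.57 − 2.47 + 0.5 × 2.76 − 1 × 0.61 = 10.87
π = 10.87 / 1.5 = 7.25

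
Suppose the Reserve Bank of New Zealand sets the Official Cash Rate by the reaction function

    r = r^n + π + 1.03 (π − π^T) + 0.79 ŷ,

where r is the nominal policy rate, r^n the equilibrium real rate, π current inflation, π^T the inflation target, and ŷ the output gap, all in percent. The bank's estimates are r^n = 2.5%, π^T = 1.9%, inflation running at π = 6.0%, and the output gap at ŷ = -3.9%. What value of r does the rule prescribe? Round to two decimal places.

9.64%

r = 2.5 + 6.0 + 1.03 × (6.0 − 1.9) + 0.79 × (-3.9)
   = 2.5 + 6 + 4.223 − 3.081 = 9.64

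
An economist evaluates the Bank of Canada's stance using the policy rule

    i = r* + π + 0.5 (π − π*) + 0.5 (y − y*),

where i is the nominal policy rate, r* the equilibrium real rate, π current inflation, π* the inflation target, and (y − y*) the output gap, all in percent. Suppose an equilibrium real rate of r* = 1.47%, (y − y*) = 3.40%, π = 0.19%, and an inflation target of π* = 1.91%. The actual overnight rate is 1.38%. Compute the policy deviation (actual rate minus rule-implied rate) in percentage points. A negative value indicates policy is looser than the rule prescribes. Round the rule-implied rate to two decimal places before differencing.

i = 1.47 + 0.19 + 0.5 × (0.19 − 1.91) + 0.5 × 3.40
   = 1.47 + 0.19 − 0.86 + 1.7 = 2.50
Deviation = 1.38 − 2.50 = -1.12 pp.

-1.12 pp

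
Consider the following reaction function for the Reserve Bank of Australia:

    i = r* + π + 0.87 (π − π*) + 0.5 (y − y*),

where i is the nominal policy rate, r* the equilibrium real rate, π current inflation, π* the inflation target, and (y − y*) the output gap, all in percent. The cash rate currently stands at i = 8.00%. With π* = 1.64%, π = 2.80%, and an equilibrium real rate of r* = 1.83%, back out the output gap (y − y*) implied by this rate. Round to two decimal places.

4.72%

0.5 (y − y*) = 8.00 − 1.83 − 2.80 − 0.87 × (2.80 − 1.64) = 2.3608
(y − y*) = 2.3608 / 0.5 = 4.72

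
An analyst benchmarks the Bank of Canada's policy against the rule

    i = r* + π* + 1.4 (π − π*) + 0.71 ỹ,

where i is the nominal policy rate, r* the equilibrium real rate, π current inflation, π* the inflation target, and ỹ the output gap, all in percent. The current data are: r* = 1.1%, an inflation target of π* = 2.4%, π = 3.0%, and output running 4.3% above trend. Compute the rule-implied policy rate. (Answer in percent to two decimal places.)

Output 4.3% above potential → ỹ = 4.3.
i = 1.1 + 2.4 + 1.4 × (3.0 − 2.4) + 0.71 × 4.3
   = 1.1 + 2.4 + 0.84 + 3.053 = 7.39

7.39%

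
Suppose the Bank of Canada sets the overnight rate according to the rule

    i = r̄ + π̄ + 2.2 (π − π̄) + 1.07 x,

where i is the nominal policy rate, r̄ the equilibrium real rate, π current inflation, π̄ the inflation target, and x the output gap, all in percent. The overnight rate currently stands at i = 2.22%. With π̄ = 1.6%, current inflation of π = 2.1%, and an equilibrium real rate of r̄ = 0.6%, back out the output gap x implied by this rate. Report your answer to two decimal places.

-1.01%

1.07 x = 2.22 − 0.6 − 1.6 − 2.2 × (2.1 − 1.6) = -1.08
x = -1.08 / 1.07 = -1.01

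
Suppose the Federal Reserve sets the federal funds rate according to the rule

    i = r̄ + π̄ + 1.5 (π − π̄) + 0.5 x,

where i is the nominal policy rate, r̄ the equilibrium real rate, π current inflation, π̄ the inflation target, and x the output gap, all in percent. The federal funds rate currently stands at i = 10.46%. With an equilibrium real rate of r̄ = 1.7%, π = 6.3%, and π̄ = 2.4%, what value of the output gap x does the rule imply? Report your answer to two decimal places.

0.5 x = 10.46 − 1.7 − 2.4 − 1.5 × (6.3 − 2.4) = 0.51
x = 0.51 / 0.5 = 1.02

1.02%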